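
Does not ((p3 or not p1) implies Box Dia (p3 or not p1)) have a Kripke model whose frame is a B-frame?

1. not ((p3 or not p1) implies Box Dia (p3 or not p1)), 0
2. p3 or not p1, 0
3. not Box Dia (p3 or not p1), 0
4. not p1, 0
5. not Dia (p3 or not p1), 1
6. not (p3 or not p1), 0
7. not p3, 0
8. p1, 0
Accessibility: 0R0, 0R1, 1R0, 1R1
Branch closes: p1 and not p1 both at 0.
Every branch closes; the branch above is one of them.

Unsatisfiable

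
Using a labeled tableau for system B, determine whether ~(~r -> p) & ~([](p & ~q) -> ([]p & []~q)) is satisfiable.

1. ~(~r -> p) & ~([](p & ~q) -> ([]p & []~q)), 0
2. ~(~r -> p), 0   [&-rule on 1]
3. ~([](p & ~q) -> ([]p & []~q)), 0   [&-rule on 1]
4. ~r, 0   [~->-rule on 2]
5. ~p, 0   [~->-rule on 2]
6. [](p & ~q), 0   [~->-rule on 3]
7. ~([]p & []~q), 0   [~->-rule on 3]
8. p & ~q, 0   [[]-rule on 6 via 0R0]
9. p, 0   [&-rule on 8]
10. ~q, 0   [&-rule on 8]
Accessibility: 0R0
Branch closes: p and ~p both at 0.
(One branch shown.) All branches close.

Unsatisfiable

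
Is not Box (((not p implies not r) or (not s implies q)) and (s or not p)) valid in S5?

Tableau for the negation Box (((not p implies not r) or (not s implies q)) and (s or not p)):
1. Box (((not p implies not r) or (not s implies q)) and (s or not p)), w0
2. ((not p implies not r) or (not s implies q)) and (s or not p), w0
3. (not p implies not r) or (not s implies q), w0
4. s or not p, w0
5. not s implies q, w0
6. not p, w0
7. q, w0
Accessibility: w0Rw0
The negation has an open branch (countermodel exists).

Not valid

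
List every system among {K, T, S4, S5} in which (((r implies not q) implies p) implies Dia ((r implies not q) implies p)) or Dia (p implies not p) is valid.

T, S4, S5

K-tableau for the negation not ((((r implies not q) implies p) implies Dia ((r implies not q) implies p)) or Dia (p implies not p)):
1. not ((((r implies not q) implies p) implies Dia ((r implies not q) implies p)) or Dia (p implies not p)), 0
2. not (((r implies not q) implies p) implies Dia ((r implies not q) implies p)), 0
3. not Dia (p implies not p), 0
4. (r implies not q) implies p, 0
5. not Dia ((r implies not q) implies p), 0
6. p, 0
Complete open branch: countermodel on a K-frame, so not valid in K.
T-tableau for the negation not ((((r implies not q) implies p) implies Dia ((r implies not q) implies p)) or Dia (p implies not p)):
1. not ((((r implies not q) implies p) implies Dia ((r implies not q) implies p)) or Dia (p implies not p)), 0
2. not (((r implies not q) implies p) implies Dia ((r implies not q) implies p)), 0
3. not Dia (p implies not p), 0
4. (r implies not q) implies p, 0
5. not Dia ((r implies not q) implies p), 0
6. not (p implies not p), 0
7. p, 0
8. not ((r implies not q) implies p), 0
9. r implies not q, 0
10. not p, 0
Accessibility: 0R0
Branch closes: p and not p both at 0.
Every branch closes (one shown): valid in T, hence also in S4, S5 (every theorem of T is a theorem of S4 and S5).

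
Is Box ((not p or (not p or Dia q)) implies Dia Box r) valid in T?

Tableau for the negation not Box ((not p or (not p or Dia q)) implies Dia Box r):
1. not Box ((not p or (not p or Dia q)) implies Dia Box r), 0
2. not ((not p or (not p or Dia q)) implies Dia Box r), 1
3. not p or (not p or Dia q), 1
4. not Dia Box r, 1
5. not Box r, 1
6. not p or Dia q, 1
7. Dia q, 1
8. not r, 2
9. not Box r, 2
10. q, 3
11. not Box r, 3
12. not r, 4
13. not r, 5
Accessibility: 0R0, 0R1, 1R1, 1R2, 1R3, 2R2, 2R4, 3R3, 3R5, 4R4, 5R5
The negation has an open branch (countermodel exists).

No, not valid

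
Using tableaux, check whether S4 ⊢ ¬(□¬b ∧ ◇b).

Tableau for the negation □¬b ∧ ◇b:
1. □¬b ∧ ◇b, u
2. □¬b, u
3. ◇b, u
4. ¬b, u
5. b, v
6. ¬b, v
Accessibility: uRu, uRv, vRv
Branch closes: b and ¬b both at v.
All branches of the negation close; one closing branch shown above.

Yes, valid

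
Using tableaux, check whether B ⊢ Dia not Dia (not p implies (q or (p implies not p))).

Tableau for the negation not Dia not Dia (not p implies (q or (p implies not p))):
1. not Dia not Dia (not p implies (q or (p implies not p))), 0
2. Dia (not p implies (q or (p implies not p))), 0
3. not p implies (q or (p implies not p)), 1
4. Dia (not p implies (q or (p implies not p))), 1
5. q or (p implies not p), 1
6. p implies not p, 1
7. not p, 1
8. not p implies (q or (p implies not p)), 2
9. q or (p implies not p), 2
10. p implies not p, 2
11. not p, 2
Accessibility: 0R0, 0R1, 1R0, 1R1, 1R2, 2R1, 2R2
The negation has an open branch (countermodel exists).

Not valid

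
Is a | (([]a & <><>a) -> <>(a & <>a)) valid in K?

Yes, valid

Tableau for the negation ~(a | (([]a & <><>a) -> <>(a & <>a))):
1. ~(a | (([]a & <><>a) -> <>(a & <>a))), 0
2. ~a, 0
3. ~(([]a & <><>a) -> <>(a & <>a)), 0
4. []a & <><>a, 0
5. ~<>(a & <>a), 0
6. []a, 0
7. <><>a, 0
8. <>a, 1
9. ~(a & <>a), 1
10. a, 1
11. ~<>a, 1
12. a, 2
13. ~a, 2
Accessibility: 0R1, 1R2
Branch closes: a and ~a both at 2.
All branches of the negation close; one closing branch shown above.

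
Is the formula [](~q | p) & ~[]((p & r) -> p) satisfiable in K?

1. [](~q | p) & ~[]((p & r) -> p), w0
2. [](~q | p), w0
3. ~[]((p & r) -> p), w0
4. ~((p & r) -> p), w1
5. p & r, w1
6. ~p, w1
7. p, w1
8. r, w1
Accessibility: w0Rw1
Branch closes: p and ~p both at w1.
Every branch closes; the branch above is one of them.

Unsatisfiable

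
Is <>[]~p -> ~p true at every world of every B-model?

Valid in B

Tableau for the negation ~(<>[]~p -> ~p):
1. ~(<>[]~p -> ~p), u
2. <>[]~p, u   [~->-rule on 1]
3. p, u   [~->-rule on 1]
4. []~p, v   [<>-rule on 2: fresh world v, uRv]
5. ~p, u   [[]-rule on 4 via vRu]
Accessibility: uRu, uRv, vRu, vRv
Branch closes: p and ~p both at u.
All branches of the negation close; one closing branch shown above.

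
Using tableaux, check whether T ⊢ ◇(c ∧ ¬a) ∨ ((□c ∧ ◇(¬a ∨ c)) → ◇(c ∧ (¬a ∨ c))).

Valid

Tableau for the negation ¬(◇(c ∧ ¬a) ∨ ((□c ∧ ◇(¬a ∨ c)) → ◇(c ∧ (¬a ∨ c)))):
1. ¬(◇(c ∧ ¬a) ∨ ((□c ∧ ◇(¬a ∨ c)) → ◇(c ∧ (¬a ∨ c)))), w0
2. ¬◇(c ∧ ¬a), w0
3. ¬((□c ∧ ◇(¬a ∨ c)) → ◇(c ∧ (¬a ∨ c))), w0
4. □c ∧ ◇(¬a ∨ c), w0
5. ¬◇(c ∧ (¬a ∨ c)), w0
6. □c, w0
7. ◇(¬a ∨ c), w0
8. ¬(c ∧ ¬a), w0
9. ¬(c ∧ (¬a ∨ c)), w0
10. c, w0
11. a, w0
12. ¬(¬a ∨ c), w0
13. ¬c, w0
Accessibility: w0Rw0
Branch closes: c and ¬c both at w0.
All branches of the negation close; one closing branch shown above.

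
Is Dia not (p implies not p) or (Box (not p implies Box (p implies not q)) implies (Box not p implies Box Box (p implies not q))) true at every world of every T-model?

Tableau for the negation not (Dia not (p implies not p) or (Box (not p implies Box (p implies not q)) implies (Box not p implies Box Box (p implies not q)))):
1. not (Dia not (p implies not p) or (Box (not p implies Box (p implies not q)) implies (Box not p implies Box Box (p implies not q)))), w0
2. not Dia not (p implies not p), w0
3. not (Box (not p implies Box (p implies not q)) implies (Box not p implies Box Box (p implies not q))), w0
4. Box (not p implies Box (p implies not q)), w0
5. not (Box not p implies Box Box (p implies not q)), w0
6. Box not p, w0
7. not Box Box (p implies not q), w0
8. p implies not p, w0
9. not p implies Box (p implies not q), w0
10. not p, w0
11. Box (p implies not q), w0
12. p implies not q, w0
13. not q, w0
14. not Box (p implies not q), w1
15. p implies not p, w1
16. not p implies Box (p implies not q), w1
17. not p, w1
18. p implies not q, w1
19. Box (p implies not q), w1
20. not q, w1
21. not (p implies not q), w2
22. p, w2
23. q, w2
24. p implies not q, w2
25. not q, w2
Accessibility: w0Rw0, w0Rw1, w1Rw1, w1Rw2, w2Rw2
Branch closes: q and not q both at w2.
Every branch of the negation's tableau closes; the branch above is one of them.

Valid in T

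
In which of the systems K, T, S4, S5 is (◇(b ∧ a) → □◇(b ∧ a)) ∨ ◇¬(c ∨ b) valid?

S5-tableau for the negation ¬((◇(b ∧ a) → □◇(b ∧ a)) ∨ ◇¬(c ∨ b)):
1. ¬((◇(b ∧ a) → □◇(b ∧ a)) ∨ ◇¬(c ∨ b)), u
2. ¬(◇(b ∧ a) → □◇(b ∧ a)), u
3. ¬◇¬(c ∨ b), u
4. ◇(b ∧ a), u
5. ¬□◇(b ∧ a), u
6. c ∨ b, u
7. b, u
8. b ∧ a, v
9. b, v
10. a, v
11. c ∨ b, v
12. ¬◇(b ∧ a), w
13. c ∨ b, w
14. ¬(b ∧ a), u
15. ¬(b ∧ a), v
16. ¬(b ∧ a), w
17. b, w
18. ¬a, u
19. ¬a, v
Accessibility: uRu, uRv, uRw, vRu, vRv, vRw, wRu, wRv, wRw
Branch closes: a and ¬a both at v.
Every branch closes (one shown): valid in S5.
S4-tableau for the negation ¬((◇(b ∧ a) → □◇(b ∧ a)) ∨ ◇¬(c ∨ b)):
1. ¬((◇(b ∧ a) → □◇(b ∧ a)) ∨ ◇¬(c ∨ b)), u
2. ¬(◇(b ∧ a) → □◇(b ∧ a)), u
3. ¬◇¬(c ∨ b), u
4. ◇(b ∧ a), u
5. ¬□◇(b ∧ a), u
6. c ∨ b, u
7. b, u
8. b ∧ a, v
9. b, v
10. a, v
11. c ∨ b, v
12. ¬◇(b ∧ a), w
13. c ∨ b, w
14. ¬(b ∧ a), w
15. b, w
16. ¬a, w
Accessibility: uRu, uRv, uRw, vRv, wRw
Complete open branch: countermodel on an S4-frame, so not valid in S4, nor in K, T (the same frame is also a K-frame and a T-frame).

S5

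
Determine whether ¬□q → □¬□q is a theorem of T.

Tableau for the negation ¬(¬□q → □¬□q):
1. ¬(¬□q → □¬□q), w0
2. ¬□q, w0   [¬→-rule on 1]
3. ¬□¬□q, w0   [¬→-rule on 1]
4. ¬q, w1   [¬□-rule on 2: fresh world w1, w0Rw1]
5. □q, w2   [¬□-rule on 3: fresh world w2, w0Rw2]
6. q, w2   [□-rule on 5 via w2Rw2]
Accessibility: w0Rw0, w0Rw1, w0Rw2, w1Rw1, w2Rw2
The negation has an open branch (countermodel exists).

No, not valid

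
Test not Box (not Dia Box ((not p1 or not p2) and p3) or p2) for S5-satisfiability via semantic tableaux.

Yes, satisfiable

1. not Box (not Dia Box ((not p1 or not p2) and p3) or p2), 0
2. not (not Dia Box ((not p1 or not p2) and p3) or p2), 1
3. Dia Box ((not p1 or not p2) and p3), 1
4. not p2, 1
5. Box ((not p1 or not p2) and p3), 2
6. (not p1 or not p2) and p3, 0
7. not p1 or not p2, 0
8. p3, 0
9. (not p1 or not p2) and p3, 1
10. not p1 or not p2, 1
11. p3, 1
12. (not p1 or not p2) and p3, 2
13. not p1 or not p2, 2
14. p3, 2
15. not p2, 0
16. not p2, 2
Accessibility: 0R0, 0R1, 0R2, 1R0, 1R1, 1R2, 2R0, 2R1, 2R2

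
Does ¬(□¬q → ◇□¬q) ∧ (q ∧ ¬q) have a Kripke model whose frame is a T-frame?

Unsatisfiable

1. ¬(□¬q → ◇□¬q) ∧ (q ∧ ¬q), 0
2. ¬(□¬q → ◇□¬q), 0   [∧-rule on 1]
3. q ∧ ¬q, 0   [∧-rule on 1]
4. □¬q, 0   [¬→-rule on 2]
5. ¬◇□¬q, 0   [¬→-rule on 2]
6. q, 0   [∧-rule on 3]
7. ¬q, 0   [∧-rule on 3]
Accessibility: 0R0
Branch closes: q and ¬q both at 0.
All branches of the tableau close; one closing branch shown above.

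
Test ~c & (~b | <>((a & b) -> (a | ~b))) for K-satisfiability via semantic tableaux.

Satisfiable

1. ~c & (~b | <>((a & b) -> (a | ~b))), w0
2. ~c, w0   [&-rule on 1]
3. ~b | <>((a & b) -> (a | ~b)), w0   [&-rule on 1]
4. <>((a & b) -> (a | ~b)), w0   [|-rule on 3 (branches; this branch)]
5. (a & b) -> (a | ~b), w1   [<>-rule on 4: fresh world w1, w0Rw1]
6. a | ~b, w1   [->-rule on 5 (branches; this branch)]
7. ~b, w1   [|-rule on 6 (branches; this branch)]
Accessibility: w0Rw1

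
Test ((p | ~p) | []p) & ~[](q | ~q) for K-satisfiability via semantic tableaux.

No, unsatisfiable

1. ((p | ~p) | []p) & ~[](q | ~q), 0
2. (p | ~p) | []p, 0
3. ~[](q | ~q), 0
4. p | ~p, 0
5. ~p, 0
6. ~(q | ~q), 1
7. ~q, 1
8. q, 1
Accessibility: 0R1
Branch closes: q and ~q both at 1.
(One branch shown.) All branches close.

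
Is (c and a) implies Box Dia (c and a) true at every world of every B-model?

Valid

Tableau for the negation not ((c and a) implies Box Dia (c and a)):
1. not ((c and a) implies Box Dia (c and a)), u
2. c and a, u
3. not Box Dia (c and a), u
4. c, u
5. a, u
6. not Dia (c and a), v
7. not (c and a), u
8. not (c and a), v
9. not a, u
Accessibility: uRu, uRv, vRu, vRv
Branch closes: a and not a both at u.
All branches of the negation close; one closing branch shown above.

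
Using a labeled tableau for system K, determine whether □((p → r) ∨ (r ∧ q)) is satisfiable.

1. □((p → r) ∨ (r ∧ q)), 0

Satisfiable (open branch found)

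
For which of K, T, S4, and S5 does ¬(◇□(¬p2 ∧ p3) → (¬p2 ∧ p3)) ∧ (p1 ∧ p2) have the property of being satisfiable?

S5-tableau for the formula:
1. ¬(◇□(¬p2 ∧ p3) → (¬p2 ∧ p3)) ∧ (p1 ∧ p2), w0
2. ¬(◇□(¬p2 ∧ p3) → (¬p2 ∧ p3)), w0   [∧-rule on 1]
3. p1 ∧ p2, w0   [∧-rule on 1]
4. ◇□(¬p2 ∧ p3), w0   [¬→-rule on 2]
5. ¬(¬p2 ∧ p3), w0   [¬→-rule on 2]
6. p1, w0   [∧-rule on 3]
7. p2, w0   [∧-rule on 3]
8. ¬p3, w0   [¬∧-rule on 5 (branches; this branch)]
9. □(¬p2 ∧ p3), w1   [◇-rule on 4: fresh world w1, w0Rw1]
10. ¬p2 ∧ p3, w0   [□-rule on 9 via w1Rw0]
11. ¬p2, w0   [∧-rule on 10]
12. p3, w0   [∧-rule on 10]
Accessibility: w0Rw0, w0Rw1, w1Rw0, w1Rw1
Branch closes: p2 and ¬p2 both at w0.
Every branch closes (one shown): unsatisfiable in S5.
S4-tableau for the formula:
1. ¬(◇□(¬p2 ∧ p3) → (¬p2 ∧ p3)) ∧ (p1 ∧ p2), w0
2. ¬(◇□(¬p2 ∧ p3) → (¬p2 ∧ p3)), w0   [∧-rule on 1]
3. p1 ∧ p2, w0   [∧-rule on 1]
4. ◇□(¬p2 ∧ p3), w0   [¬→-rule on 2]
5. ¬(¬p2 ∧ p3), w0   [¬→-rule on 2]
6. p1, w0   [∧-rule on 3]
7. p2, w0   [∧-rule on 3]
8. ¬p3, w0   [¬∧-rule on 5 (branches; this branch)]
9. □(¬p2 ∧ p3), w1   [◇-rule on 4: fresh world w1, w0Rw1]
10. ¬p2 ∧ p3, w1   [□-rule on 9 via w1Rw1]
11. ¬p2, w1   [∧-rule on 10]
12. p3, w1   [∧-rule on 10]
Accessibility: w0Rw0, w0Rw1, w1Rw1
Complete open branch: satisfiable in S4, hence also in K, T (this S4-model is also a K-model and a T-model).

K, T, S4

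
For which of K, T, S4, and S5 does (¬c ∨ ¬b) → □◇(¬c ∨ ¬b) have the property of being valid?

S5

S4-tableau for the negation ¬((¬c ∨ ¬b) → □◇(¬c ∨ ¬b)):
1. ¬((¬c ∨ ¬b) → □◇(¬c ∨ ¬b)), 0
2. ¬c ∨ ¬b, 0
3. ¬□◇(¬c ∨ ¬b), 0
4. ¬b, 0
5. ¬◇(¬c ∨ ¬b), 1
6. ¬(¬c ∨ ¬b), 1
7. c, 1
8. b, 1
Accessibility: 0R0, 0R1, 1R1
Complete open branch: countermodel on an S4-frame, so not valid in S4, nor in K, T (the same frame is also a K-frame and a T-frame).
S5-tableau for the negation ¬((¬c ∨ ¬b) → □◇(¬c ∨ ¬b)):
1. ¬((¬c ∨ ¬b) → □◇(¬c ∨ ¬b)), 0
2. ¬c ∨ ¬b, 0
3. ¬□◇(¬c ∨ ¬b), 0
4. ¬b, 0
5. ¬◇(¬c ∨ ¬b), 1
6. ¬(¬c ∨ ¬b), 0
7. c, 0
8. b, 0
Accessibility: 0R0, 0R1, 1R0, 1R1
Branch closes: b and ¬b both at 0.
Every branch closes (one shown): valid in S5.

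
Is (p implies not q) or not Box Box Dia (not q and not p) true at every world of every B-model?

Tableau for the negation not ((p implies not q) or not Box Box Dia (not q and not p)):
1. not ((p implies not q) or not Box Box Dia (not q and not p)), 0
2. not (p implies not q), 0
3. Box Box Dia (not q and not p), 0
4. p, 0
5. q, 0
6. Box Dia (not q and not p), 0
7. Dia (not q and not p), 0
8. not q and not p, 1
9. not q, 1
10. not p, 1
11. Box Dia (not q and not p), 1
12. Dia (not q and not p), 1
13. not q and not p, 2
14. not q, 2
15. not p, 2
16. Dia (not q and not p), 2
17. not q and not p, 3
18. not q, 3
19. not p, 3
Accessibility: 0R0, 0R1, 1R0, 1R1, 1R2, 2R1, 2R2, 2R3, 3R2, 3R3
The negation has an open branch (countermodel exists).

Not valid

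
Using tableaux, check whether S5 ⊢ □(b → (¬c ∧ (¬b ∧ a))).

Not valid

Tableau for the negation ¬□(b → (¬c ∧ (¬b ∧ a))):
1. ¬□(b → (¬c ∧ (¬b ∧ a))), 0
2. ¬(b → (¬c ∧ (¬b ∧ a))), 1   [¬□-rule on 1: fresh world 1, 0R1]
3. b, 1   [¬→-rule on 2]
4. ¬(¬c ∧ (¬b ∧ a)), 1   [¬→-rule on 2]
5. ¬(¬b ∧ a), 1   [¬∧-rule on 4 (branches; this branch)]
6. ¬a, 1   [¬∧-rule on 5 (branches; this branch)]
Accessibility: 0R0, 0R1, 1R0, 1R1
The negation has an open branch (countermodel exists).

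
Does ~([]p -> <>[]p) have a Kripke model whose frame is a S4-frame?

1. ~([]p -> <>[]p), 0
2. []p, 0
3. ~<>[]p, 0
4. p, 0
5. ~[]p, 0
6. ~p, 1
7. p, 1
Accessibility: 0R0, 0R1, 1R1
Branch closes: p and ~p both at 1.
Every branch closes; the branch above is one of them.

Unsatisfiable (every branch closes)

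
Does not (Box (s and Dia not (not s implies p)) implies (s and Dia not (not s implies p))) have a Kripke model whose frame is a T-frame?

1. not (Box (s and Dia not (not s implies p)) implies (s and Dia not (not s implies p))), w0
2. Box (s and Dia not (not s implies p)), w0
3. not (s and Dia not (not s implies p)), w0
4. s and Dia not (not s implies p), w0
5. s, w0
6. Dia not (not s implies p), w0
7. not Dia not (not s implies p), w0
8. not s implies p, w0
9. p, w0
10. not (not s implies p), w1
11. not s, w1
12. not p, w1
13. s and Dia not (not s implies p), w1
14. s, w1
15. Dia not (not s implies p), w1
Accessibility: w0Rw0, w0Rw1, w1Rw1
Branch closes: s and not s both at w1.
Every branch closes; the branch above is one of them.

Unsatisfiable (every branch closes)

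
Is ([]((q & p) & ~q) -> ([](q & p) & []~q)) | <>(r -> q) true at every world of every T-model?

Valid

Tableau for the negation ~(([]((q & p) & ~q) -> ([](q & p) & []~q)) | <>(r -> q)):
1. ~(([]((q & p) & ~q) -> ([](q & p) & []~q)) | <>(r -> q)), w0
2. ~([]((q & p) & ~q) -> ([](q & p) & []~q)), w0
3. ~<>(r -> q), w0
4. []((q & p) & ~q), w0
5. ~([](q & p) & []~q), w0
6. ~(r -> q), w0
7. r, w0
8. ~q, w0
9. (q & p) & ~q, w0
10. q & p, w0
11. q, w0
12. p, w0
Accessibility: w0Rw0
Branch closes: q and ~q both at w0.
All branches of the negation close; one closing branch shown above.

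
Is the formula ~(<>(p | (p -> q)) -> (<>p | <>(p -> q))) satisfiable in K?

Unsatisfiable (every branch closes)

1. ~(<>(p | (p -> q)) -> (<>p | <>(p -> q))), w0
2. <>(p | (p -> q)), w0
3. ~(<>p | <>(p -> q)), w0
4. ~<>p, w0
5. ~<>(p -> q), w0
6. p | (p -> q), w1
7. ~p, w1
8. ~(p -> q), w1
9. p, w1
10. ~q, w1
Accessibility: w0Rw1
Branch closes: p and ~p both at w1.
Every branch closes; the branch above is one of them.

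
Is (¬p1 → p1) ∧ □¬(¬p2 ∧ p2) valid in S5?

Invalid (countermodel exists)

Tableau for the negation ¬((¬p1 → p1) ∧ □¬(¬p2 ∧ p2)):
1. ¬((¬p1 → p1) ∧ □¬(¬p2 ∧ p2)), 0
2. ¬(¬p1 → p1), 0   [¬∧-rule on 1 (branches; this branch)]
3. ¬p1, 0   [¬→-rule on 2]
Accessibility: 0R0
The negation has an open branch (countermodel exists).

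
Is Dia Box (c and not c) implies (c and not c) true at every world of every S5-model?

Tableau for the negation not (Dia Box (c and not c) implies (c and not c)):
1. not (Dia Box (c and not c) implies (c and not c)), u
2. Dia Box (c and not c), u
3. not (c and not c), u
4. c, u
5. Box (c and not c), v
6. c and not c, u
7. not c, u
Accessibility: uRu, uRv, vRu, vRv
Branch closes: c and not c both at u.
All branches of the negation close; one closing branch shown above.

Valid in S5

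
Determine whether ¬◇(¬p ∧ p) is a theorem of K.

Tableau for the negation ◇(¬p ∧ p):
1. ◇(¬p ∧ p), 0
2. ¬p ∧ p, 1   [◇-rule on 1: fresh world 1, 0R1]
3. ¬p, 1   [∧-rule on 2]
4. p, 1   [∧-rule on 2]
Accessibility: 0R1
Branch closes: p and ¬p both at 1.
Every branch of the negation's tableau closes; the branch above is one of them.

Valid in K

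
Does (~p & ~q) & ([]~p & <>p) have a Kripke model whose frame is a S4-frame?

No, unsatisfiable

1. (~p & ~q) & ([]~p & <>p), 0
2. ~p & ~q, 0   [&-rule on 1]
3. []~p & <>p, 0   [&-rule on 1]
4. ~p, 0   [&-rule on 2]
5. ~q, 0   [&-rule on 2]
6. []~p, 0   [&-rule on 3]
7. <>p, 0   [&-rule on 3]
8. p, 1   [<>-rule on 7: fresh world 1, 0R1]
9. ~p, 1   [[]-rule on 6 via 0R1]
Accessibility: 0R0, 0R1, 1R1
Branch closes: p and ~p both at 1.
All branches of the tableau close; one closing branch shown above.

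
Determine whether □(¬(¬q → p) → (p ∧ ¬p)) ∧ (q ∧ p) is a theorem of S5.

Tableau for the negation ¬(□(¬(¬q → p) → (p ∧ ¬p)) ∧ (q ∧ p)):
1. ¬(□(¬(¬q → p) → (p ∧ ¬p)) ∧ (q ∧ p)), 0
2. ¬(q ∧ p), 0
3. ¬p, 0
Accessibility: 0R0
The negation has an open branch (countermodel exists).

Invalid (countermodel exists)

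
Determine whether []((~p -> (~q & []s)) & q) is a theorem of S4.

Tableau for the negation ~[]((~p -> (~q & []s)) & q):
1. ~[]((~p -> (~q & []s)) & q), w0
2. ~((~p -> (~q & []s)) & q), w1
3. ~q, w1
Accessibility: w0Rw0, w0Rw1, w1Rw1
The negation has an open branch (countermodel exists).

Not valid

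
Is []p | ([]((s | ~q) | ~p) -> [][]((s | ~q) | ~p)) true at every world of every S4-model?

Valid in S4

Tableau for the negation ~([]p | ([]((s | ~q) | ~p) -> [][]((s | ~q) | ~p))):
1. ~([]p | ([]((s | ~q) | ~p) -> [][]((s | ~q) | ~p))), w0
2. ~[]p, w0   [~|-rule on 1]
3. ~([]((s | ~q) | ~p) -> [][]((s | ~q) | ~p)), w0   [~|-rule on 1]
4. []((s | ~q) | ~p), w0   [~->-rule on 3]
5. ~[][]((s | ~q) | ~p), w0   [~->-rule on 3]
6. (s | ~q) | ~p, w0   [[]-rule on 4 via w0Rw0]
7. s | ~q, w0   [|-rule on 6 (branches; this branch)]
8. ~q, w0   [|-rule on 7 (branches; this branch)]
9. ~p, w1   [~[]-rule on 2: fresh world w1, w0Rw1]
10. (s | ~q) | ~p, w1   [[]-rule on 4 via w0Rw1]
11. s | ~q, w1   [|-rule on 10 (branches; this branch)]
12. ~q, w1   [|-rule on 11 (branches; this branch)]
13. ~[]((s | ~q) | ~p), w2   [~[]-rule on 5: fresh world w2, w0Rw2]
14. (s | ~q) | ~p, w2   [[]-rule on 4 via w0Rw2]
15. s | ~q, w2   [|-rule on 14 (branches; this branch)]
16. ~q, w2   [|-rule on 15 (branches; this branch)]
17. ~((s | ~q) | ~p), w3   [~[]-rule on 13: fresh world w3, w2Rw3]
18. ~(s | ~q), w3   [~|-rule on 17]
19. p, w3   [~|-rule on 17]
20. ~s, w3   [~|-rule on 18]
21. q, w3   [~|-rule on 18]
22. (s | ~q) | ~p, w3   [[]-rule on 4 via w0Rw3]
23. s | ~q, w3   [|-rule on 22 (branches; this branch)]
24. ~q, w3   [|-rule on 23 (branches; this branch)]
Accessibility: w0Rw0, w0Rw1, w0Rw2, w0Rw3, w1Rw1, w2Rw2, w2Rw3, w3Rw3
Branch closes: q and ~q both at w3.
All branches of the negation close; one closing branch shown above.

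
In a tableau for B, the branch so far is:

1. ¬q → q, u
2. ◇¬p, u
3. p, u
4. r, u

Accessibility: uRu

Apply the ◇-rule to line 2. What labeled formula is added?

a fresh world v with uRv, and ¬p at v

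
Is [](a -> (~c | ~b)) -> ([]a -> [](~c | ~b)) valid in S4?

Yes, valid

Tableau for the negation ~([](a -> (~c | ~b)) -> ([]a -> [](~c | ~b))):
1. ~([](a -> (~c | ~b)) -> ([]a -> [](~c | ~b))), 0
2. [](a -> (~c | ~b)), 0
3. ~([]a -> [](~c | ~b)), 0
4. []a, 0
5. ~[](~c | ~b), 0
6. a -> (~c | ~b), 0
7. a, 0
8. ~c | ~b, 0
9. ~b, 0
10. ~(~c | ~b), 1
11. c, 1
12. b, 1
13. a -> (~c | ~b), 1
14. a, 1
15. ~c | ~b, 1
16. ~b, 1
Accessibility: 0R0, 0R1, 1R1
Branch closes: b and ~b both at 1.
Every branch of the negation's tableau closes; the branch above is one of them.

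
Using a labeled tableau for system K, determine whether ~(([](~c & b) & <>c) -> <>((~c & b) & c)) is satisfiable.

1. ~(([](~c & b) & <>c) -> <>((~c & b) & c)), w0
2. [](~c & b) & <>c, w0
3. ~<>((~c & b) & c), w0
4. [](~c & b), w0
5. <>c, w0
6. c, w1
7. ~((~c & b) & c), w1
8. ~c & b, w1
9. ~c, w1
10. b, w1
Accessibility: w0Rw1
Branch closes: c and ~c both at w1.
Every branch closes; the branch above is one of them.

Unsatisfiable (every branch closes)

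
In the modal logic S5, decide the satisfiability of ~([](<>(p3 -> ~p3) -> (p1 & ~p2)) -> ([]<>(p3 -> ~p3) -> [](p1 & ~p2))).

No, unsatisfiable

1. ~([](<>(p3 -> ~p3) -> (p1 & ~p2)) -> ([]<>(p3 -> ~p3) -> [](p1 & ~p2))), w0
2. [](<>(p3 -> ~p3) -> (p1 & ~p2)), w0
3. ~([]<>(p3 -> ~p3) -> [](p1 & ~p2)), w0
4. []<>(p3 -> ~p3), w0
5. ~[](p1 & ~p2), w0
6. <>(p3 -> ~p3) -> (p1 & ~p2), w0
7. <>(p3 -> ~p3), w0
8. p1 & ~p2, w0
9. p1, w0
10. ~p2, w0
11. ~(p1 & ~p2), w1
12. <>(p3 -> ~p3) -> (p1 & ~p2), w1
13. <>(p3 -> ~p3), w1
14. p2, w1
15. ~<>(p3 -> ~p3), w1
16. ~(p3 -> ~p3), w0
17. p3, w0
18. ~(p3 -> ~p3), w1
19. p3, w1
20. p3 -> ~p3, w2
21. <>(p3 -> ~p3) -> (p1 & ~p2), w2
22. <>(p3 -> ~p3), w2
23. ~(p3 -> ~p3), w2
24. p3, w2
25. ~p3, w2
Accessibility: w0Rw0, w0Rw1, w0Rw2, w1Rw0, w1Rw1, w1Rw2, w2Rw0, w2Rw1, w2Rw2
Branch closes: p3 and ~p3 both at w2.
All branches of the tableau close; one closing branch shown above.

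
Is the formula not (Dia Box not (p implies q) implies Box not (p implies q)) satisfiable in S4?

1. not (Dia Box not (p implies q) implies Box not (p implies q)), u
2. Dia Box not (p implies q), u
3. not Box not (p implies q), u
4. Box not (p implies q), v
5. not (p implies q), v
6. p, v
7. not q, v
8. p implies q, w
9. q, w
Accessibility: uRu, uRv, uRw, vRv, wRw

Satisfiable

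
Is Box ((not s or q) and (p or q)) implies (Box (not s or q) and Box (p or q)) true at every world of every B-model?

Tableau for the negation not (Box ((not s or q) and (p or q)) implies (Box (not s or q) and Box (p or q))):
1. not (Box ((not s or q) and (p or q)) implies (Box (not s or q) and Box (p or q))), 0
2. Box ((not s or q) and (p or q)), 0
3. not (Box (not s or q) and Box (p or q)), 0
4. (not s or q) and (p or q), 0
5. not s or q, 0
6. p or q, 0
7. not Box (p or q), 0
8. q, 0
9. not (p or q), 1
10. not p, 1
11. not q, 1
12. (not s or q) and (p or q), 1
13. not s or q, 1
14. p or q, 1
15. not s, 1
16. q, 1
Accessibility: 0R0, 0R1, 1R0, 1R1
Branch closes: q and not q both at 1.
All branches of the negation close; one closing branch shown above.

Valid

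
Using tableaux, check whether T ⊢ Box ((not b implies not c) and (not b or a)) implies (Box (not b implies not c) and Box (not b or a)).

Tableau for the negation not (Box ((not b implies not c) and (not b or a)) implies (Box (not b implies not c) and Box (not b or a))):
1. not (Box ((not b implies not c) and (not b or a)) implies (Box (not b implies not c) and Box (not b or a))), w0
2. Box ((not b implies not c) and (not b or a)), w0
3. not (Box (not b implies not c) and Box (not b or a)), w0
4. (not b implies not c) and (not b or a), w0
5. not b implies not c, w0
6. not b or a, w0
7. not Box (not b or a), w0
8. not c, w0
9. a, w0
10. not (not b or a), w1
11. b, w1
12. not a, w1
13. (not b implies not c) and (not b or a), w1
14. not b implies not c, w1
15. not b or a, w1
16. not c, w1
17. a, w1
Accessibility: w0Rw0, w0Rw1, w1Rw1
Branch closes: a and not a both at w1.
All branches of the negation close; one closing branch shown above.

Valid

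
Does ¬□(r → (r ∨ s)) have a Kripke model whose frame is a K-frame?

No, unsatisfiable

1. ¬□(r → (r ∨ s)), 0
2. ¬(r → (r ∨ s)), 1
3. r, 1
4. ¬(r ∨ s), 1
5. ¬r, 1
6. ¬s, 1
Accessibility: 0R1
Branch closes: r and ¬r both at 1.
Every branch closes; the branch above is one of them.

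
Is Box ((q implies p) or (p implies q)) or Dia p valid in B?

Valid

Tableau for the negation not (Box ((q implies p) or (p implies q)) or Dia p):
1. not (Box ((q implies p) or (p implies q)) or Dia p), u
2. not Box ((q implies p) or (p implies q)), u
3. not Dia p, u
4. not p, u
5. not ((q implies p) or (p implies q)), v
6. not (q implies p), v
7. not (p implies q), v
8. q, v
9. not p, v
10. p, v
11. not q, v
Accessibility: uRu, uRv, vRu, vRv
Branch closes: p and not p both at v.
Every branch of the negation's tableau closes; the branch above is one of them.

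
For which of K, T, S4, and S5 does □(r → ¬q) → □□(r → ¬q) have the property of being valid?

S4-tableau for the negation ¬(□(r → ¬q) → □□(r → ¬q)):
1. ¬(□(r → ¬q) → □□(r → ¬q)), u
2. □(r → ¬q), u
3. ¬□□(r → ¬q), u
4. r → ¬q, u
5. ¬q, u
6. ¬□(r → ¬q), v
7. r → ¬q, v
8. ¬q, v
9. ¬(r → ¬q), w
10. r, w
11. q, w
12. r → ¬q, w
13. ¬q, w
Accessibility: uRu, uRv, uRw, vRv, vRw, wRw
Branch closes: q and ¬q both at w.
Every branch closes (one shown): valid in S4, hence also in S5 (every theorem of S4 is a theorem of S5).
T-tableau for the negation ¬(□(r → ¬q) → □□(r → ¬q)):
1. ¬(□(r → ¬q) → □□(r → ¬q)), u
2. □(r → ¬q), u
3. ¬□□(r → ¬q), u
4. r → ¬q, u
5. ¬q, u
6. ¬□(r → ¬q), v
7. r → ¬q, v
8. ¬q, v
9. ¬(r → ¬q), w
10. r, w
11. q, w
Accessibility: uRu, uRv, vRv, vRw, wRw
Complete open branch: countermodel on a T-frame, so not valid in T, nor in K (the same frame is also a K-frame).

S4, S5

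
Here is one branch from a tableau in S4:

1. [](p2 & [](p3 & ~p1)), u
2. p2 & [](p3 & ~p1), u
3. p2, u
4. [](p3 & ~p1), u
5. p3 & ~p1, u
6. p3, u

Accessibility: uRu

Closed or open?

Open

No world carries both an atom and its negation.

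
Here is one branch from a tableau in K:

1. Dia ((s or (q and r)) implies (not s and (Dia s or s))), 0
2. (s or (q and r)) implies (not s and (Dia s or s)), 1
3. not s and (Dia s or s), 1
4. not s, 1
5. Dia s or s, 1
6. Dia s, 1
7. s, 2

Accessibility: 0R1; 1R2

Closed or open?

Open

There is no literal clash: for every atom and world, at most one sign appears.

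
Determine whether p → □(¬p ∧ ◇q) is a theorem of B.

Tableau for the negation ¬(p → □(¬p ∧ ◇q)):
1. ¬(p → □(¬p ∧ ◇q)), u
2. p, u   [¬→-rule on 1]
3. ¬□(¬p ∧ ◇q), u   [¬→-rule on 1]
4. ¬(¬p ∧ ◇q), v   [¬□-rule on 3: fresh world v, uRv]
5. ¬◇q, v   [¬∧-rule on 4 (branches; this branch)]
6. ¬q, u   [¬◇-rule on 5 via vRu]
7. ¬q, v   [¬◇-rule on 5 via vRv]
Accessibility: uRu, uRv, vRu, vRv
The negation has an open branch (countermodel exists).

Invalid (countermodel exists)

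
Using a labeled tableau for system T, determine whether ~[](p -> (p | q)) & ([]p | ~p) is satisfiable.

Unsatisfiable

1. ~[](p -> (p | q)) & ([]p | ~p), u
2. ~[](p -> (p | q)), u   [&-rule on 1]
3. []p | ~p, u   [&-rule on 1]
4. []p, u   [|-rule on 3 (branches; this branch)]
5. p, u   [[]-rule on 4 via uRu]
6. ~(p -> (p | q)), v   [~[]-rule on 2: fresh world v, uRv]
7. p, v   [~->-rule on 6]
8. ~(p | q), v   [~->-rule on 6]
9. ~p, v   [~|-rule on 8]
10. ~q, v   [~|-rule on 8]
Accessibility: uRu, uRv, vRv
Branch closes: p and ~p both at v.
Every branch closes; the branch above is one of them.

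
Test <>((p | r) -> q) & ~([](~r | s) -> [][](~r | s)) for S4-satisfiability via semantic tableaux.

1. <>((p | r) -> q) & ~([](~r | s) -> [][](~r | s)), 0
2. <>((p | r) -> q), 0
3. ~([](~r | s) -> [][](~r | s)), 0
4. [](~r | s), 0
5. ~[][](~r | s), 0
6. ~r | s, 0
7. s, 0
8. (p | r) -> q, 1
9. ~r | s, 1
10. ~(p | r), 1
11. ~p, 1
12. ~r, 1
13. s, 1
14. ~[](~r | s), 2
15. ~r | s, 2
16. s, 2
17. ~(~r | s), 3
18. r, 3
19. ~s, 3
20. ~r | s, 3
21. s, 3
Accessibility: 0R0, 0R1, 0R2, 0R3, 1R1, 2R2, 2R3, 3R3
Branch closes: s and ~s both at 3.
(One branch shown.) All branches close.

Unsatisfiable (every branch closes)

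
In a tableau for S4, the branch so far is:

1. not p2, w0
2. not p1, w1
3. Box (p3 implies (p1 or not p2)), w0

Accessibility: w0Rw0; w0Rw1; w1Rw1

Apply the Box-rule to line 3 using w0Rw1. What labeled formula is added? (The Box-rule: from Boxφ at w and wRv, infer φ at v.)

p3 implies (p1 or not p2), w1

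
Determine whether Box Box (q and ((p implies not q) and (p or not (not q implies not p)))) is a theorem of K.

No, not valid

Tableau for the negation not Box Box (q and ((p implies not q) and (p or not (not q implies not p)))):
1. not Box Box (q and ((p implies not q) and (p or not (not q implies not p)))), 0
2. not Box (q and ((p implies not q) and (p or not (not q implies not p)))), 1
3. not (q and ((p implies not q) and (p or not (not q implies not p)))), 2
4. not ((p implies not q) and (p or not (not q implies not p))), 2
5. not (p or not (not q implies not p)), 2
6. not p, 2
7. not q implies not p, 2
Accessibility: 0R1, 1R2
The negation has an open branch (countermodel exists).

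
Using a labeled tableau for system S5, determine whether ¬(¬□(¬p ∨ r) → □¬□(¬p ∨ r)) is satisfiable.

No, unsatisfiable

1. ¬(¬□(¬p ∨ r) → □¬□(¬p ∨ r)), w0
2. ¬□(¬p ∨ r), w0   [¬→-rule on 1]
3. ¬□¬□(¬p ∨ r), w0   [¬→-rule on 1]
4. ¬(¬p ∨ r), w1   [¬□-rule on 2: fresh world w1, w0Rw1]
5. p, w1   [¬∨-rule on 4]
6. ¬r, w1   [¬∨-rule on 4]
7. □(¬p ∨ r), w2   [¬□-rule on 3: fresh world w2, w0Rw2]
8. ¬p ∨ r, w0   [□-rule on 7 via w2Rw0]
9. ¬p ∨ r, w1   [□-rule on 7 via w2Rw1]
10. ¬p ∨ r, w2   [□-rule on 7 via w2Rw2]
11. r, w0   [∨-rule on 8 (branches; this branch)]
12. r, w1   [∨-rule on 9 (branches; this branch)]
Accessibility: w0Rw0, w0Rw1, w0Rw2, w1Rw0, w1Rw1, w1Rw2, w2Rw0, w2Rw1, w2Rw2
Branch closes: r and ¬r both at w1.
Every branch closes; the branch above is one of them.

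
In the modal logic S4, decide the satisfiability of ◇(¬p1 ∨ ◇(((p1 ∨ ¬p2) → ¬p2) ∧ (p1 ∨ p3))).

1. ◇(¬p1 ∨ ◇(((p1 ∨ ¬p2) → ¬p2) ∧ (p1 ∨ p3))), w0
2. ¬p1 ∨ ◇(((p1 ∨ ¬p2) → ¬p2) ∧ (p1 ∨ p3)), w1   [◇-rule on 1: fresh world w1, w0Rw1]
3. ◇(((p1 ∨ ¬p2) → ¬p2) ∧ (p1 ∨ p3)), w1   [∨-rule on 2 (branches; this branch)]
4. ((p1 ∨ ¬p2) → ¬p2) ∧ (p1 ∨ p3), w2   [◇-rule on 3: fresh world w2, w1Rw2]
5. (p1 ∨ ¬p2) → ¬p2, w2   [∧-rule on 4]
6. p1 ∨ p3, w2   [∧-rule on 4]
7. ¬p2, w2   [→-rule on 5 (branches; this branch)]
8. p3, w2   [∨-rule on 6 (branches; this branch)]
Accessibility: w0Rw0, w0Rw1, w0Rw2, w1Rw1, w1Rw2, w2Rw2

Yes, satisfiable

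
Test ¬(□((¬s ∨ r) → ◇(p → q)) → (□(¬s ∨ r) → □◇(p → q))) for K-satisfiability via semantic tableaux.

No, unsatisfiable

1. ¬(□((¬s ∨ r) → ◇(p → q)) → (□(¬s ∨ r) → □◇(p → q))), w0
2. □((¬s ∨ r) → ◇(p → q)), w0   [¬→-rule on 1]
3. ¬(□(¬s ∨ r) → □◇(p → q)), w0   [¬→-rule on 1]
4. □(¬s ∨ r), w0   [¬→-rule on 3]
5. ¬□◇(p → q), w0   [¬→-rule on 3]
6. ¬◇(p → q), w1   [¬□-rule on 5: fresh world w1, w0Rw1]
7. (¬s ∨ r) → ◇(p → q), w1   [□-rule on 2 via w0Rw1]
8. ¬s ∨ r, w1   [□-rule on 4 via w0Rw1]
9. ◇(p → q), w1   [→-rule on 7 (branches; this branch)]
10. r, w1   [∨-rule on 8 (branches; this branch)]
11. p → q, w2   [◇-rule on 9: fresh world w2, w1Rw2]
12. ¬(p → q), w2   [¬◇-rule on 6 via w1Rw2]
13. p, w2   [¬→-rule on 12]
14. ¬q, w2   [¬→-rule on 12]
15. q, w2   [→-rule on 11 (branches; this branch)]
Accessibility: w0Rw1, w1Rw2
Branch closes: q and ¬q both at w2.
All branches of the tableau close; one closing branch shown above.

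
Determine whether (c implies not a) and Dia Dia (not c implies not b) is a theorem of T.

Tableau for the negation not ((c implies not a) and Dia Dia (not c implies not b)):
1. not ((c implies not a) and Dia Dia (not c implies not b)), 0
2. not Dia Dia (not c implies not b), 0
3. not Dia (not c implies not b), 0
4. not (not c implies not b), 0
5. not c, 0
6. b, 0
Accessibility: 0R0
The negation has an open branch (countermodel exists).

No, not valid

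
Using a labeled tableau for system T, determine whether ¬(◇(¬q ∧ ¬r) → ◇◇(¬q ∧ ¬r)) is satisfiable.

Unsatisfiable

1. ¬(◇(¬q ∧ ¬r) → ◇◇(¬q ∧ ¬r)), w0
2. ◇(¬q ∧ ¬r), w0   [¬→-rule on 1]
3. ¬◇◇(¬q ∧ ¬r), w0   [¬→-rule on 1]
4. ¬◇(¬q ∧ ¬r), w0   [¬◇-rule on 3 via w0Rw0]
5. ¬(¬q ∧ ¬r), w0   [¬◇-rule on 4 via w0Rw0]
6. r, w0   [¬∧-rule on 5 (branches; this branch)]
7. ¬q ∧ ¬r, w1   [◇-rule on 2: fresh world w1, w0Rw1]
8. ¬q, w1   [∧-rule on 7]
9. ¬r, w1   [∧-rule on 7]
10. ¬◇(¬q ∧ ¬r), w1   [¬◇-rule on 3 via w0Rw1]
11. ¬(¬q ∧ ¬r), w1   [¬◇-rule on 4 via w0Rw1]
12. r, w1   [¬∧-rule on 11 (branches; this branch)]
Accessibility: w0Rw0, w0Rw1, w1Rw1
Branch closes: r and ¬r both at w1.
All branches of the tableau close; one closing branch shown above.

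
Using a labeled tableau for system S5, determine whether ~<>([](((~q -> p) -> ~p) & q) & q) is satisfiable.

Yes, satisfiable

1. ~<>([](((~q -> p) -> ~p) & q) & q), u
2. ~([](((~q -> p) -> ~p) & q) & q), u   [~<>-rule on 1 via uRu]
3. ~q, u   [~&-rule on 2 (branches; this branch)]
Accessibility: uRu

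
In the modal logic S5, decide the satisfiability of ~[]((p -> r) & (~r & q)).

Yes, satisfiable

1. ~[]((p -> r) & (~r & q)), 0
2. ~((p -> r) & (~r & q)), 1
3. ~(~r & q), 1
4. ~q, 1
Accessibility: 0R0, 0R1, 1R0, 1R1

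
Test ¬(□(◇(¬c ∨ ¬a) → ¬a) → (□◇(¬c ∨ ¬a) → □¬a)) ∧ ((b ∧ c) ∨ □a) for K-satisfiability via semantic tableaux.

1. ¬(□(◇(¬c ∨ ¬a) → ¬a) → (□◇(¬c ∨ ¬a) → □¬a)) ∧ ((b ∧ c) ∨ □a), 0
2. ¬(□(◇(¬c ∨ ¬a) → ¬a) → (□◇(¬c ∨ ¬a) → □¬a)), 0
3. (b ∧ c) ∨ □a, 0
4. □(◇(¬c ∨ ¬a) → ¬a), 0
5. ¬(□◇(¬c ∨ ¬a) → □¬a), 0
6. □◇(¬c ∨ ¬a), 0
7. ¬□¬a, 0
8. b ∧ c, 0
9. b, 0
10. c, 0
11. a, 1
12. ◇(¬c ∨ ¬a) → ¬a, 1
13. ◇(¬c ∨ ¬a), 1
14. ¬◇(¬c ∨ ¬a), 1
15. ¬c ∨ ¬a, 2
16. ¬(¬c ∨ ¬a), 2
17. c, 2
18. a, 2
19. ¬a, 2
Accessibility: 0R1, 1R2
Branch closes: a and ¬a both at 2.
All branches of the tableau close; one closing branch shown above.

No, unsatisfiable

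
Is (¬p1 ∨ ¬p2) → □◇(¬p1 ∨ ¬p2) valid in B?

Tableau for the negation ¬((¬p1 ∨ ¬p2) → □◇(¬p1 ∨ ¬p2)):
1. ¬((¬p1 ∨ ¬p2) → □◇(¬p1 ∨ ¬p2)), u
2. ¬p1 ∨ ¬p2, u
3. ¬□◇(¬p1 ∨ ¬p2), u
4. ¬p2, u
5. ¬◇(¬p1 ∨ ¬p2), v
6. ¬(¬p1 ∨ ¬p2), u
7. p1, u
8. p2, u
Accessibility: uRu, uRv, vRu, vRv
Branch closes: p2 and ¬p2 both at u.
Every branch of the negation's tableau closes; the branch above is one of them.

Valid in B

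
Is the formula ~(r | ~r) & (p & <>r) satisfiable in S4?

No, unsatisfiable

1. ~(r | ~r) & (p & <>r), u
2. ~(r | ~r), u
3. p & <>r, u
4. ~r, u
5. r, u
Accessibility: uRu
Branch closes: r and ~r both at u.
Every branch closes; the branch above is one of them.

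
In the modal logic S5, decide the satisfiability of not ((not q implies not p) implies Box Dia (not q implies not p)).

No, unsatisfiable

1. not ((not q implies not p) implies Box Dia (not q implies not p)), u
2. not q implies not p, u
3. not Box Dia (not q implies not p), u
4. not p, u
5. not Dia (not q implies not p), v
6. not (not q implies not p), u
7. not q, u
8. p, u
Accessibility: uRu, uRv, vRu, vRv
Branch closes: p and not p both at u.
All branches of the tableau close; one closing branch shown above.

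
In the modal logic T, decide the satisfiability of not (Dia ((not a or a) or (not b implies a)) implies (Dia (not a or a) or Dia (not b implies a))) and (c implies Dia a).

1. not (Dia ((not a or a) or (not b implies a)) implies (Dia (not a or a) or Dia (not b implies a))) and (c implies Dia a), 0
2. not (Dia ((not a or a) or (not b implies a)) implies (Dia (not a or a) or Dia (not b implies a))), 0
3. c implies Dia a, 0
4. Dia ((not a or a) or (not b implies a)), 0
5. not (Dia (not a or a) or Dia (not b implies a)), 0
6. not Dia (not a or a), 0
7. not Dia (not b implies a), 0
8. not (not a or a), 0
9. a, 0
10. not a, 0
Accessibility: 0R0
Branch closes: a and not a both at 0.
All branches of the tableau close; one closing branch shown above.

Unsatisfiable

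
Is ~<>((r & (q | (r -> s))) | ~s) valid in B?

Invalid (countermodel exists)

Tableau for the negation <>((r & (q | (r -> s))) | ~s):
1. <>((r & (q | (r -> s))) | ~s), u
2. (r & (q | (r -> s))) | ~s, v
3. ~s, v
Accessibility: uRu, uRv, vRu, vRv
The negation has an open branch (countermodel exists).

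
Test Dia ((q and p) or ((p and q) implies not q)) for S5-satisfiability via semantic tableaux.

Satisfiable (open branch found)

1. Dia ((q and p) or ((p and q) implies not q)), 0
2. (q and p) or ((p and q) implies not q), 1
3. (p and q) implies not q, 1
4. not q, 1
Accessibility: 0R0, 0R1, 1R0, 1R1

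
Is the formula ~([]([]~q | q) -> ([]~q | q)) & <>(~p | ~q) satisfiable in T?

1. ~([]([]~q | q) -> ([]~q | q)) & <>(~p | ~q), w0
2. ~([]([]~q | q) -> ([]~q | q)), w0
3. <>(~p | ~q), w0
4. []([]~q | q), w0
5. ~([]~q | q), w0
6. ~[]~q, w0
7. ~q, w0
8. []~q | q, w0
9. []~q, w0
10. ~p | ~q, w1
11. []~q | q, w1
12. ~q, w1
13. []~q, w1
14. q, w2
15. []~q | q, w2
16. ~q, w2
Accessibility: w0Rw0, w0Rw1, w0Rw2, w1Rw1, w2Rw2
Branch closes: q and ~q both at w2.
All branches of the tableau close; one closing branch shown above.

Unsatisfiable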